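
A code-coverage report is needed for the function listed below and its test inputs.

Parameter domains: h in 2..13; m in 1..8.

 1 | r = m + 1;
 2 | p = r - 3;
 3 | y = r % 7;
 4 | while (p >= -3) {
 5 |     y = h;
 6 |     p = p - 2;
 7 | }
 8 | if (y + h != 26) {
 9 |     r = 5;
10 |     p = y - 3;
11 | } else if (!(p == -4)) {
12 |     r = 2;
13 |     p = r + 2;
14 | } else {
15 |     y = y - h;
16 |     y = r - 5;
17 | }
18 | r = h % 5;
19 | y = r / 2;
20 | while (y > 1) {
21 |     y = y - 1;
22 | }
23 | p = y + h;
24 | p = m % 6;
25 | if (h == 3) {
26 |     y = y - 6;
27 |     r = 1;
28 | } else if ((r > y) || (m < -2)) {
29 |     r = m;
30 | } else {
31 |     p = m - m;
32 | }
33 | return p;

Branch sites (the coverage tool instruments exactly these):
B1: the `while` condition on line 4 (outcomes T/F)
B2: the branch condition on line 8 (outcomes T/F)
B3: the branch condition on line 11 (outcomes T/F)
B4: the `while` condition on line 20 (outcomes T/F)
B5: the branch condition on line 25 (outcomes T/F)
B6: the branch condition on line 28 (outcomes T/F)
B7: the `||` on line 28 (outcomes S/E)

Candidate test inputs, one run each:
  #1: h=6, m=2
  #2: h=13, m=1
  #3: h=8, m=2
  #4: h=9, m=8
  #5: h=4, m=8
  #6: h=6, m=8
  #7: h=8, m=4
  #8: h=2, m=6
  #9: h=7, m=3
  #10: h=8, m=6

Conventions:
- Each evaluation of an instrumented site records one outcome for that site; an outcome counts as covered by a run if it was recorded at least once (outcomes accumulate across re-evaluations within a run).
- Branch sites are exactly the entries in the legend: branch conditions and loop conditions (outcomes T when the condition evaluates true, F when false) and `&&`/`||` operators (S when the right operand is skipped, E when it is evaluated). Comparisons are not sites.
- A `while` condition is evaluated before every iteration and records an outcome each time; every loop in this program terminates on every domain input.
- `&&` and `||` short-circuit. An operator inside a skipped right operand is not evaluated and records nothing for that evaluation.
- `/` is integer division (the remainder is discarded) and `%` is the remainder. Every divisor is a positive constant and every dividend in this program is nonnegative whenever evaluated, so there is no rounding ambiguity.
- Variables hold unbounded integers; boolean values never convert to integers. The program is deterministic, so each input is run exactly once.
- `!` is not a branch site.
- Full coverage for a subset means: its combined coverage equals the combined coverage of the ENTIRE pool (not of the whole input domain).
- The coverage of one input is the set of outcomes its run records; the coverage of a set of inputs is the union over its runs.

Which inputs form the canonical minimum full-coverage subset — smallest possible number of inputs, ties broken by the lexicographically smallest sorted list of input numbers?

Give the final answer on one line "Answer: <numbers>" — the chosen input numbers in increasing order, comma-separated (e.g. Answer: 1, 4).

test 1 (h=6, m=2) hits B1=T, B1=F, B2=T, B4=F, B5=F, B6=T, B7=S
test 2 (h=13, m=1) hits B1=T, B1=F, B2=F, B3=T, B4=F, B5=F, B6=T, B7=S
test 3 (h=8, m=2) hits B1=T, B1=F, B2=T, B4=F, B5=F, B6=T, B7=S
test 4 (h=9, m=8) hits B1=T, B1=F, B2=T, B4=T, B4=F, B5=F, B6=T, B7=S
test 5 (h=4, m=8) hits B1=T, B1=F, B2=T, B4=T, B4=F, B5=F, B6=T, B7=S
test 6 (h=6, m=8) hits B1=T, B1=F, B2=T, B4=F, B5=F, B6=T, B7=S
test 7 (h=8, m=4) hits B1=T, B1=F, B2=T, B4=F, B5=F, B6=T, B7=S
test 8 (h=2, m=6) hits B1=T, B1=F, B2=T, B4=F, B5=F, B6=T, B7=S
test 9 (h=7, m=3) hits B1=T, B1=F, B2=T, B4=F, B5=F, B6=T, B7=S
test 10 (h=8, m=6) hits B1=T, B1=F, B2=T, B4=F, B5=F, B6=T, B7=S
together the pool reaches 10 outcomes: B1=T, B1=F, B2=T, B2=F, B3=T, B4=T, B4=F, B5=F, B6=T, B7=S
every size-1 subset falls short of the 10 outcomes (best: 8/10)
at size 2, {2, 4} reaches all 10 outcomes; every lexicographically earlier size-2 subset fails

Answer: 2, 4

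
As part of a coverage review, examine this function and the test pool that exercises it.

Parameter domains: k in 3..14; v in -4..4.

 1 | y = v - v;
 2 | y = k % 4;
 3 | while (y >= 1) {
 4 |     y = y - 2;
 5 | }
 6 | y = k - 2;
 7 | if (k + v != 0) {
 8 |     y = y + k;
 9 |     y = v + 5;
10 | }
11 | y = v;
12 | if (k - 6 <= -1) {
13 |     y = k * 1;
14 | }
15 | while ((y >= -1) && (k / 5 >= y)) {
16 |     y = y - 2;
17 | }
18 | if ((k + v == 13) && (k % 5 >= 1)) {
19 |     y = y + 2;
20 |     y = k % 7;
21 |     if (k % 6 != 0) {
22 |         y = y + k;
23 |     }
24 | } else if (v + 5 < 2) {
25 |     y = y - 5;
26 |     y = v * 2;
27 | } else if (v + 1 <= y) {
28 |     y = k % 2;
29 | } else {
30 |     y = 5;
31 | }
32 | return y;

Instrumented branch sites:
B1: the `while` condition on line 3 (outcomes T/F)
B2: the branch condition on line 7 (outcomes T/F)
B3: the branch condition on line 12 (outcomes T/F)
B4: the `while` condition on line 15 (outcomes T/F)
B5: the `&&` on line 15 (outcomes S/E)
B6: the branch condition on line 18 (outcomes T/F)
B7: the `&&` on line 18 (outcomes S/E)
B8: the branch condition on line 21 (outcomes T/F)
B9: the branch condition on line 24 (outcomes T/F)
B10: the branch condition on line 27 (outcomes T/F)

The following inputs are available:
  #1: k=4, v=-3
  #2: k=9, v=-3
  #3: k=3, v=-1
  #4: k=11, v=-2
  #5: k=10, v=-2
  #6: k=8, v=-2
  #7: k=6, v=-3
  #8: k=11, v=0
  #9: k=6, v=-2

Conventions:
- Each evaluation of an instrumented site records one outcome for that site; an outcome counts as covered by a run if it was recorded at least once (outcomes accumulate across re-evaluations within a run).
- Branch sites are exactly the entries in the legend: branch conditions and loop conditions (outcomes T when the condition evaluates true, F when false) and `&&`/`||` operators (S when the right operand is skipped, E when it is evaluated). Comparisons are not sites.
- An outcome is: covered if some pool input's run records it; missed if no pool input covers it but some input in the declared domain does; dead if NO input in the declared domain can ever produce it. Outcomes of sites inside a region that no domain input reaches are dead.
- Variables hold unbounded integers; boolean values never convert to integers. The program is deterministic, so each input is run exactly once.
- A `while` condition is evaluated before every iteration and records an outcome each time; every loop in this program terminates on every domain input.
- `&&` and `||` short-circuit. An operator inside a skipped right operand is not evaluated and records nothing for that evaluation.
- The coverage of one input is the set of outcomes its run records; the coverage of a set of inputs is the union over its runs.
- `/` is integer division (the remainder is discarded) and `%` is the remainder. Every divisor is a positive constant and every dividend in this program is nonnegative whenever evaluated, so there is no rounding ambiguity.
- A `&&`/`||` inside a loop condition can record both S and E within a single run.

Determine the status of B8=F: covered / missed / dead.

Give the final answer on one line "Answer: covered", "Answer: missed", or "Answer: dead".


no pool input records B8=F
but domain input (k=12, v=1) does record it -> reachable, so missed
Answer: missed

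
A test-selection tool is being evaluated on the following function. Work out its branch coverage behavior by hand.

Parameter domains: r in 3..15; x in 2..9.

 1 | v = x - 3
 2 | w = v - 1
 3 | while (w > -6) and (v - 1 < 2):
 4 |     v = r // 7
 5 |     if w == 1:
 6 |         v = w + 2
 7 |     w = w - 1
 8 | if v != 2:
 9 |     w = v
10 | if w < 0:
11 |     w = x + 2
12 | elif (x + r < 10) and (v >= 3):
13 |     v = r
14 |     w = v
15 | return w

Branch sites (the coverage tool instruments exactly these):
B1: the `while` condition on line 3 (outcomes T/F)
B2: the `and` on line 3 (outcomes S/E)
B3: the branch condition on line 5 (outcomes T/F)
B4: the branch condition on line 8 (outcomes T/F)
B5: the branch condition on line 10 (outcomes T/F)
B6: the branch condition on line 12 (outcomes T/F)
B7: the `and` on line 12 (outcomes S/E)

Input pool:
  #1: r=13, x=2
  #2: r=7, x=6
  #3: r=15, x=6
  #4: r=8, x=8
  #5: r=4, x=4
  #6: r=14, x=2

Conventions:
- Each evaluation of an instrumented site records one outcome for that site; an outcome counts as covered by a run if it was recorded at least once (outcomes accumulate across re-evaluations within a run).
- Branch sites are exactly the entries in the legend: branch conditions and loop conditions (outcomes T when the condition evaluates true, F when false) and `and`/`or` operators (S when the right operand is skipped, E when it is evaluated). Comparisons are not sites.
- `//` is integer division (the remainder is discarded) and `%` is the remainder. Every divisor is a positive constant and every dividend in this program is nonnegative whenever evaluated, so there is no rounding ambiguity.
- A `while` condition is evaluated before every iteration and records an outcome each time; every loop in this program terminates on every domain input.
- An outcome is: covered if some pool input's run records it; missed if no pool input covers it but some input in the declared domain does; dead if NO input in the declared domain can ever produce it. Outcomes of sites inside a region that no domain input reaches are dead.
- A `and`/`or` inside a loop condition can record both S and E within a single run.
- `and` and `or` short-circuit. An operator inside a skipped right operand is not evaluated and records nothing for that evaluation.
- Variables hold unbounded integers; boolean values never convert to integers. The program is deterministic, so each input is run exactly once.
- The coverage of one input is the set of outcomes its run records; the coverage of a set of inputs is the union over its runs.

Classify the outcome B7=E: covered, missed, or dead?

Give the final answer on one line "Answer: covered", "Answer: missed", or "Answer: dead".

B7=E is recorded by pool input(s) 5 -> covered

Answer: covered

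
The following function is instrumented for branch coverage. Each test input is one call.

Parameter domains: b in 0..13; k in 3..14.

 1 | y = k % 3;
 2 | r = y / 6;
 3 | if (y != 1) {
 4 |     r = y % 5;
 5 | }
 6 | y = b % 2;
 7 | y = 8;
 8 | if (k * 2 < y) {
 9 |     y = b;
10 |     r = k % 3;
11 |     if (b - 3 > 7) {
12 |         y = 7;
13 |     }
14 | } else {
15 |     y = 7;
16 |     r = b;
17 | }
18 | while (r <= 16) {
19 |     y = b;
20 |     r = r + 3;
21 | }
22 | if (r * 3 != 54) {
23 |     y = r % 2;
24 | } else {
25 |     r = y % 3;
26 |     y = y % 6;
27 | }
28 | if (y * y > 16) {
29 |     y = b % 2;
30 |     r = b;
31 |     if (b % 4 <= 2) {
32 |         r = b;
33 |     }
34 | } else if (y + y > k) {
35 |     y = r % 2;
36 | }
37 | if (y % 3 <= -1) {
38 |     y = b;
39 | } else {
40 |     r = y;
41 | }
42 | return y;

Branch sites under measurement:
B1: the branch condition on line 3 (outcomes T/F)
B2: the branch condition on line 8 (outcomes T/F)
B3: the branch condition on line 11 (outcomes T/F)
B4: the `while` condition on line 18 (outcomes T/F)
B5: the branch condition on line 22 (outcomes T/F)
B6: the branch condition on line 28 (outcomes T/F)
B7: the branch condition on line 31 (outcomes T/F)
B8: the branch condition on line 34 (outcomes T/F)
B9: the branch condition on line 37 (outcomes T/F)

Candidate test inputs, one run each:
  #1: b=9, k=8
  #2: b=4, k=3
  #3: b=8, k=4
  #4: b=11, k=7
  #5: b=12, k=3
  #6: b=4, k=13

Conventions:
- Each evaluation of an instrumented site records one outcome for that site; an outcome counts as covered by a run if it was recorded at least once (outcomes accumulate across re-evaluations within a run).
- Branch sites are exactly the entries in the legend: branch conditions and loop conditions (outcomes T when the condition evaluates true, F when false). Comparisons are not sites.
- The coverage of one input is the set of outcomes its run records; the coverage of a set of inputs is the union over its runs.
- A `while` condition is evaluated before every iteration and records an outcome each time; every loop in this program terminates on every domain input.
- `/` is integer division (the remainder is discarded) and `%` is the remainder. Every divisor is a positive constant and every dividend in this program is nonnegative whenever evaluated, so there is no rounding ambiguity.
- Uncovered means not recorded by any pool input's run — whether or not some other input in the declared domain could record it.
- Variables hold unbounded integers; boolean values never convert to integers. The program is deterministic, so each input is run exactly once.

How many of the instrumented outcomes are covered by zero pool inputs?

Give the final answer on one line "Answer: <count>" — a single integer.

input #1, b=9, k=8: events B1->T, B2->F, B4->T, B4->T, B4->T, B4->F, B5->F, B6->F, B8->F, B9->F; outcomes B1=T, B2=F, B4=T, B4=F, B5=F, B6=F, B8=F, B9=F
input #2, b=4, k=3: events B1->T, B2->T, B3->F, B4->T, B4->T, B4->T, B4->T, B4->T, B4->T, B4->F, B5->F, B6->F, B8->T, B9->F; outcomes B1=T, B2=T, B3=F, B4=T, B4=F, B5=F, B6=F, B8=T, B9=F
input #3, b=8, k=4: events B1->F, B2->F, B4->T, B4->T, B4->T, B4->F, B5->T, B6->F, B8->F, B9->F; outcomes B1=F, B2=F, B4=T, B4=F, B5=T, B6=F, B8=F, B9=F
input #4, b=11, k=7: events B1->F, B2->F, B4->T, B4->T, B4->F, B5->T, B6->F, B8->F, B9->F; outcomes B1=F, B2=F, B4=T, B4=F, B5=T, B6=F, B8=F, B9=F
input #5, b=12, k=3: events B1->T, B2->T, B3->T, B4->T, B4->T, B4->T, B4->T, B4->T, B4->T, B4->F, B5->F, B6->F, B8->F, B9->F; outcomes B1=T, B2=T, B3=T, B4=T, B4=F, B5=F, B6=F, B8=F, B9=F
input #6, b=4, k=13: events B1->F, B2->F, B4->T, B4->T, B4->T, B4->T, B4->T, B4->F, B5->T, B6->F, B8->F, B9->F; outcomes B1=F, B2=F, B4=T, B4=F, B5=T, B6=F, B8=F, B9=F
union over the pool: B1=T, B1=F, B2=T, B2=F, B3=T, B3=F, B4=T, B4=F, B5=T, B5=F, B6=F, B8=T, B8=F, B9=F
uncovered (4 of 18): B6=T, B7=T, B7=F, B9=T

Answer: 4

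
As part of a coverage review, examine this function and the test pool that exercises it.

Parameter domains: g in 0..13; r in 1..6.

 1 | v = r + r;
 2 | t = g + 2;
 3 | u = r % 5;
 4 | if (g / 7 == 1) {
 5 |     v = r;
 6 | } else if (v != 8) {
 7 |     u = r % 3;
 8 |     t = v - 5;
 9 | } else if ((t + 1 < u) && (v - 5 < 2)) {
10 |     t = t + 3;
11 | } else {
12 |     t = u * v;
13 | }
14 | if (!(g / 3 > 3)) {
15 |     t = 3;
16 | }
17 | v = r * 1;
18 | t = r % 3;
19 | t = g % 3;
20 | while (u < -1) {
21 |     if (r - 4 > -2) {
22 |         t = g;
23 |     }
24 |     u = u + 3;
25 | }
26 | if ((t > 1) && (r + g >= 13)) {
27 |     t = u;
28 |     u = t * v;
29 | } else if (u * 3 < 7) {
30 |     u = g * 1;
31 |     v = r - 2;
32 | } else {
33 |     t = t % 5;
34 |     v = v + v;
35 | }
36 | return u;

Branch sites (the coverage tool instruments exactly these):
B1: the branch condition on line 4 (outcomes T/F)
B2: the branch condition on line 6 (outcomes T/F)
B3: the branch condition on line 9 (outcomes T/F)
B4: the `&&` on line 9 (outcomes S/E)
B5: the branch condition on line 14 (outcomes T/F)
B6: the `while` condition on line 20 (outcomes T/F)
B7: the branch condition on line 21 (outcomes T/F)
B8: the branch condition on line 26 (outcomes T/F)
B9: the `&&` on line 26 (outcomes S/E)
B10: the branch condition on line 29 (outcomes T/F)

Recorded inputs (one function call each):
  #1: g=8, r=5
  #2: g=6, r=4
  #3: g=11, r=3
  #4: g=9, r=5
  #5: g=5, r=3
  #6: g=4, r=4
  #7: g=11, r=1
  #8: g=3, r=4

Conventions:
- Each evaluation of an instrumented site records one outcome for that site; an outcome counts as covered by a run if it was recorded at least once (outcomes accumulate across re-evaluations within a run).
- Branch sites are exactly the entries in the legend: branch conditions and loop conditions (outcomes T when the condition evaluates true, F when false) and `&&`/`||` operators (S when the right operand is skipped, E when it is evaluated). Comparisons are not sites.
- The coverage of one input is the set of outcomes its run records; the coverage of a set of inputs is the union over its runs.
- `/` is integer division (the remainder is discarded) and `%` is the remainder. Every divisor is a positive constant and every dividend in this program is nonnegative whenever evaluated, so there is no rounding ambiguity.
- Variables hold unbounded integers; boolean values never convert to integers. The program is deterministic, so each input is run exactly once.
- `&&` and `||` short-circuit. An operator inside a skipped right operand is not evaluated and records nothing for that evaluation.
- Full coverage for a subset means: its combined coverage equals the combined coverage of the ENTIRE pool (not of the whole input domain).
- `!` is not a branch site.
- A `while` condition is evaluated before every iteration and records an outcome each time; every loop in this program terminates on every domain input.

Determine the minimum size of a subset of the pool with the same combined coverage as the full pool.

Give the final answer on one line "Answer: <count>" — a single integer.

input #1, g=8, r=5: outcomes B1=T, B5=T, B6=F, B8=T, B9=E
input #2, g=6, r=4: outcomes B1=F, B2=F, B3=F, B4=S, B5=T, B6=F, B8=F, B9=S, B10=F
input #3, g=11, r=3: outcomes B1=T, B5=T, B6=F, B8=T, B9=E
input #4, g=9, r=5: outcomes B1=T, B5=T, B6=F, B8=F, B9=S, B10=T
input #5, g=5, r=3: outcomes B1=F, B2=T, B5=T, B6=F, B8=F, B9=E, B10=T
input #6, g=4, r=4: outcomes B1=F, B2=F, B3=F, B4=S, B5=T, B6=F, B8=F, B9=S, B10=F
input #7, g=11, r=1: outcomes B1=T, B5=T, B6=F, B8=F, B9=E, B10=T
input #8, g=3, r=4: outcomes B1=F, B2=F, B3=F, B4=S, B5=T, B6=F, B8=F, B9=S, B10=F
union over all inputs: B1=T, B1=F, B2=T, B2=F, B3=F, B4=S, B5=T, B6=F, B8=T, B8=F, B9=S, B9=E, B10=T, B10=F (14 outcomes)
no size-1 subset reaches all 14 outcomes (best union: 9/14)
no size-2 subset reaches all 14 outcomes (best union: 12/14)
at size 3, {1, 2, 5} reaches all 14 outcomes; every lexicographically earlier size-3 subset fails

Answer: 3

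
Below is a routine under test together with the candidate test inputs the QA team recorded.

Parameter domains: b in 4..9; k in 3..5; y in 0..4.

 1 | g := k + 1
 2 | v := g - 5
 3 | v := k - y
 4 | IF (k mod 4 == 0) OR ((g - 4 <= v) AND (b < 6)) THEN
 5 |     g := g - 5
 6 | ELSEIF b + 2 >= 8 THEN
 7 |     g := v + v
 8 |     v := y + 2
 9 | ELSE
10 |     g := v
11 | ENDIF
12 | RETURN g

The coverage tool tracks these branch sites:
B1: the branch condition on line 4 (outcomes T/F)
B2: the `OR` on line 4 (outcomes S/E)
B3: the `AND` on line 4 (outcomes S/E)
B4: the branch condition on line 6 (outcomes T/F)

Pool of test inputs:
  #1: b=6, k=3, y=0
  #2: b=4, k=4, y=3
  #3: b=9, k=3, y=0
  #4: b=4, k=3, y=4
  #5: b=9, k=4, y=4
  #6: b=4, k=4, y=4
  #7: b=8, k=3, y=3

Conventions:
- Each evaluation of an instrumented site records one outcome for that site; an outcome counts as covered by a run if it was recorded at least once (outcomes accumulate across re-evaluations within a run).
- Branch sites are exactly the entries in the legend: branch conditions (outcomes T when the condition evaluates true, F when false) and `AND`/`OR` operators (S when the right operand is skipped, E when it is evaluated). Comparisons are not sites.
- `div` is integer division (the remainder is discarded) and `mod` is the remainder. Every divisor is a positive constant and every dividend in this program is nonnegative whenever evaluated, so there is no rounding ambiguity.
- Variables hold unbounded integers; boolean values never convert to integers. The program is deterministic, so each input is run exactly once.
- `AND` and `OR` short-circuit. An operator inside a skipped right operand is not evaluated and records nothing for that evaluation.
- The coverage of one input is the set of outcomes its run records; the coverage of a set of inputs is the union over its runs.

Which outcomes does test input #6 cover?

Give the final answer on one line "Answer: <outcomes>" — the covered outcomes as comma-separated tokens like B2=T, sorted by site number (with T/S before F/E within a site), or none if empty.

Running input #6 (b=4, k=4, y=4), event by event:
  B2->S, B1->T
collecting distinct outcomes: B1=T, B2=S

Answer: B1=T, B2=S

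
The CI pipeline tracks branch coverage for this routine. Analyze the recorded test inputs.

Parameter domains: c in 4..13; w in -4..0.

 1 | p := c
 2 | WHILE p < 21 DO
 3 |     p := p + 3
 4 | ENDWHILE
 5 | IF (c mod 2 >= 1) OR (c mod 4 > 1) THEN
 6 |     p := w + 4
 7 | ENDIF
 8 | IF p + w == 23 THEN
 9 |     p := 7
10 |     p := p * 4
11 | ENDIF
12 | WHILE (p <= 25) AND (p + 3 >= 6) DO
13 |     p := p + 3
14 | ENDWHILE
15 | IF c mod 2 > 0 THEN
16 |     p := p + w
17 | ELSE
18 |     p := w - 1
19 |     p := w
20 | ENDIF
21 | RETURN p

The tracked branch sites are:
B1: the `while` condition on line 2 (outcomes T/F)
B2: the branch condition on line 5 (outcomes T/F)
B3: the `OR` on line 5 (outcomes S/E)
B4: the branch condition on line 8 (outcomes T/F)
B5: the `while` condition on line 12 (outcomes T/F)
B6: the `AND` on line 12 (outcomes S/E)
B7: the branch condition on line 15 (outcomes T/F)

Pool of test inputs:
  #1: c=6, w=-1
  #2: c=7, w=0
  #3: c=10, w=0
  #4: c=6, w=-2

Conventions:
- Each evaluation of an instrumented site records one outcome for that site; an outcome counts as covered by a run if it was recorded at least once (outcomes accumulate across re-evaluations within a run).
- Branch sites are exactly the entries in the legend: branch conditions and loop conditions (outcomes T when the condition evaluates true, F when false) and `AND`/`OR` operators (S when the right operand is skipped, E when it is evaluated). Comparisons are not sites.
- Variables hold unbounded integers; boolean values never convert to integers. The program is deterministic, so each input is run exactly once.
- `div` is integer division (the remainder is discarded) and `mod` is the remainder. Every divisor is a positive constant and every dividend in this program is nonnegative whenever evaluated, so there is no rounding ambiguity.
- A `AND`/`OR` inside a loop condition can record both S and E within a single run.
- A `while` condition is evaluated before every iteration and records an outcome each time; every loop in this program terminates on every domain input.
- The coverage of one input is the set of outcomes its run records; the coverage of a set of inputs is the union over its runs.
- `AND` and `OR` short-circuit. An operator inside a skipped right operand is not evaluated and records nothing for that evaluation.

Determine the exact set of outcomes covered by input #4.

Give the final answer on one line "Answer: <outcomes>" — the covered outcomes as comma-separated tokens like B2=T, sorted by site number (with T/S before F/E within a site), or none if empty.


Tracing the run of input #4 (c=6, w=-2):
  B1->T, B1->T, B1->T, B1->T, B1->T, B1->F, B3->E, B2->T, B4->F, B6->E
  B5->F, B7->F
collecting distinct outcomes: B1=T, B1=F, B2=T, B3=E, B4=F, B5=F, B6=E, B7=F
Answer: B1=T, B1=F, B2=T, B3=E, B4=F, B5=F, B6=E, B7=F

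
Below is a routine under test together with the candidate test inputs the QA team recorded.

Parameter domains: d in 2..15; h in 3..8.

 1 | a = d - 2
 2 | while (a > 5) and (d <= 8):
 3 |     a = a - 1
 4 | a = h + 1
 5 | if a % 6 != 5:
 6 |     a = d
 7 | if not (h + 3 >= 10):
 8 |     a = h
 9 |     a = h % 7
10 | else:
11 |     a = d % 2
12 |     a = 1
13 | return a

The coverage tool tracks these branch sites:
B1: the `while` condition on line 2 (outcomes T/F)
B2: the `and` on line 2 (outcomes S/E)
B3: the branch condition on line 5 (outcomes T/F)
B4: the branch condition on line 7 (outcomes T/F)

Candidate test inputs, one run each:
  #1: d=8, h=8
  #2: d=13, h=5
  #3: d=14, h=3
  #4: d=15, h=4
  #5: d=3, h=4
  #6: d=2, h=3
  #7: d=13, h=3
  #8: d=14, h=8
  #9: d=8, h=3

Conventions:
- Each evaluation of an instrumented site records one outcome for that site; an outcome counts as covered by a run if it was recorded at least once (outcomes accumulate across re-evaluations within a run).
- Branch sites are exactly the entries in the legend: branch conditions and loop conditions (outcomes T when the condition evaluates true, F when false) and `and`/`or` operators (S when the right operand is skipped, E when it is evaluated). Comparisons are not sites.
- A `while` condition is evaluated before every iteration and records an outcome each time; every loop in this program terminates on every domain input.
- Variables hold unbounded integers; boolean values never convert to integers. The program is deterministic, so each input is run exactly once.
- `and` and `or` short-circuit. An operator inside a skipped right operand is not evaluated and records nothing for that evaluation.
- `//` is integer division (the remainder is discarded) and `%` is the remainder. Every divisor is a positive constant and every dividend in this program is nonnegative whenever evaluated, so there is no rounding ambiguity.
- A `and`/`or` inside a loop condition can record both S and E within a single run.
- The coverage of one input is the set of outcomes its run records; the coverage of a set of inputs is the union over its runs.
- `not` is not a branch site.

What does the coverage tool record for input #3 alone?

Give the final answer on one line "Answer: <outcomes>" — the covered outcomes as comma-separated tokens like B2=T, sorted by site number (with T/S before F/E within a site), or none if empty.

Simulating input #3 (d=14, h=3) step by step:
  B2->E, B1->F, B3->T, B4->T
deduplicating events, the covered set is: B1=F, B2=E, B3=T, B4=T

Answer: B1=F, B2=E, B3=T, B4=T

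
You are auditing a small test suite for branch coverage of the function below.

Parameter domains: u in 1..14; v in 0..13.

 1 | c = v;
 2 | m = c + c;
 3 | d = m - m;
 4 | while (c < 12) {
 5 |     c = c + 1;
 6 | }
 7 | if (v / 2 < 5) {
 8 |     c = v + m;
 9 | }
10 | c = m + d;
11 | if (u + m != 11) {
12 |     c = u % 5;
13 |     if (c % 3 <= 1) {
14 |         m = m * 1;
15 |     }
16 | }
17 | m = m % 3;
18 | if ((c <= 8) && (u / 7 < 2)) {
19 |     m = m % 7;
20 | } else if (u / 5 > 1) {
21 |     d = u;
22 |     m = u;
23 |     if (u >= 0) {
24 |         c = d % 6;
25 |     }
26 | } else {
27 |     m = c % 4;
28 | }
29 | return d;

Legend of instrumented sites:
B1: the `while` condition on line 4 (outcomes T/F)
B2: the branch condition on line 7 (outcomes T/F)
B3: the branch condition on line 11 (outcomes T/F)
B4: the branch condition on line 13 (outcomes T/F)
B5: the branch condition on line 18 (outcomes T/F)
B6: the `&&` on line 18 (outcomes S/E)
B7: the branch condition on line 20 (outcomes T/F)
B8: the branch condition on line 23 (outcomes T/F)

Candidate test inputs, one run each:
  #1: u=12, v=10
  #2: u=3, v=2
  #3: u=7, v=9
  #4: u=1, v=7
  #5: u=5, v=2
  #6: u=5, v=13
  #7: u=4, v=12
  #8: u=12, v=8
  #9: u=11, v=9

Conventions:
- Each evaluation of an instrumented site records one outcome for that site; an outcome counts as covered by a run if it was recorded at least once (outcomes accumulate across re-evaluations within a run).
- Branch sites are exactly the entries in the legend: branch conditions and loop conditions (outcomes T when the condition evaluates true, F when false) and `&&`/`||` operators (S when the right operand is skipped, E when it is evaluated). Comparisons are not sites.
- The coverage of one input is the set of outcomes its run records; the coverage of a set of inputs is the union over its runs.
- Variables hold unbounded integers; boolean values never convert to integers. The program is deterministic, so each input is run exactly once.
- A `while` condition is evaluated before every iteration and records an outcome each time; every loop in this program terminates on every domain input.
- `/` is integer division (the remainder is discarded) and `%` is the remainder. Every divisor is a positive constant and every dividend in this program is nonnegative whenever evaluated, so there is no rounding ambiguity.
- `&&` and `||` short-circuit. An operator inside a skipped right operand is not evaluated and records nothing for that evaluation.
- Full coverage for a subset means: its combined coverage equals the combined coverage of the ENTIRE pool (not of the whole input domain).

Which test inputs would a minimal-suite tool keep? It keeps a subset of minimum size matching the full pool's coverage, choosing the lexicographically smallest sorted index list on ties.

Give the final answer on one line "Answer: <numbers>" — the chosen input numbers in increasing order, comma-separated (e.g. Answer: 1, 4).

test 1 (u=12, v=10) hits B1=T, B1=F, B2=F, B3=T, B4=F, B5=T, B6=E
test 2 (u=3, v=2) hits B1=T, B1=F, B2=T, B3=T, B4=T, B5=T, B6=E
test 3 (u=7, v=9) hits B1=T, B1=F, B2=T, B3=T, B4=F, B5=T, B6=E
test 4 (u=1, v=7) hits B1=T, B1=F, B2=T, B3=T, B4=T, B5=T, B6=E
test 5 (u=5, v=2) hits B1=T, B1=F, B2=T, B3=T, B4=T, B5=T, B6=E
test 6 (u=5, v=13) hits B1=F, B2=F, B3=T, B4=T, B5=T, B6=E
test 7 (u=4, v=12) hits B1=F, B2=F, B3=T, B4=T, B5=T, B6=E
test 8 (u=12, v=8) hits B1=T, B1=F, B2=T, B3=T, B4=F, B5=T, B6=E
test 9 (u=11, v=9) hits B1=T, B1=F, B2=T, B3=T, B4=T, B5=T, B6=E
union over all inputs: B1=T, B1=F, B2=T, B2=F, B3=T, B4=T, B4=F, B5=T, B6=E (9 outcomes)
every size-1 subset falls short of the 9 outcomes (best: 7/9)
at size 2, {1, 2} reaches all 9 outcomes; every lexicographically earlier size-2 subset fails

Answer: 1, 2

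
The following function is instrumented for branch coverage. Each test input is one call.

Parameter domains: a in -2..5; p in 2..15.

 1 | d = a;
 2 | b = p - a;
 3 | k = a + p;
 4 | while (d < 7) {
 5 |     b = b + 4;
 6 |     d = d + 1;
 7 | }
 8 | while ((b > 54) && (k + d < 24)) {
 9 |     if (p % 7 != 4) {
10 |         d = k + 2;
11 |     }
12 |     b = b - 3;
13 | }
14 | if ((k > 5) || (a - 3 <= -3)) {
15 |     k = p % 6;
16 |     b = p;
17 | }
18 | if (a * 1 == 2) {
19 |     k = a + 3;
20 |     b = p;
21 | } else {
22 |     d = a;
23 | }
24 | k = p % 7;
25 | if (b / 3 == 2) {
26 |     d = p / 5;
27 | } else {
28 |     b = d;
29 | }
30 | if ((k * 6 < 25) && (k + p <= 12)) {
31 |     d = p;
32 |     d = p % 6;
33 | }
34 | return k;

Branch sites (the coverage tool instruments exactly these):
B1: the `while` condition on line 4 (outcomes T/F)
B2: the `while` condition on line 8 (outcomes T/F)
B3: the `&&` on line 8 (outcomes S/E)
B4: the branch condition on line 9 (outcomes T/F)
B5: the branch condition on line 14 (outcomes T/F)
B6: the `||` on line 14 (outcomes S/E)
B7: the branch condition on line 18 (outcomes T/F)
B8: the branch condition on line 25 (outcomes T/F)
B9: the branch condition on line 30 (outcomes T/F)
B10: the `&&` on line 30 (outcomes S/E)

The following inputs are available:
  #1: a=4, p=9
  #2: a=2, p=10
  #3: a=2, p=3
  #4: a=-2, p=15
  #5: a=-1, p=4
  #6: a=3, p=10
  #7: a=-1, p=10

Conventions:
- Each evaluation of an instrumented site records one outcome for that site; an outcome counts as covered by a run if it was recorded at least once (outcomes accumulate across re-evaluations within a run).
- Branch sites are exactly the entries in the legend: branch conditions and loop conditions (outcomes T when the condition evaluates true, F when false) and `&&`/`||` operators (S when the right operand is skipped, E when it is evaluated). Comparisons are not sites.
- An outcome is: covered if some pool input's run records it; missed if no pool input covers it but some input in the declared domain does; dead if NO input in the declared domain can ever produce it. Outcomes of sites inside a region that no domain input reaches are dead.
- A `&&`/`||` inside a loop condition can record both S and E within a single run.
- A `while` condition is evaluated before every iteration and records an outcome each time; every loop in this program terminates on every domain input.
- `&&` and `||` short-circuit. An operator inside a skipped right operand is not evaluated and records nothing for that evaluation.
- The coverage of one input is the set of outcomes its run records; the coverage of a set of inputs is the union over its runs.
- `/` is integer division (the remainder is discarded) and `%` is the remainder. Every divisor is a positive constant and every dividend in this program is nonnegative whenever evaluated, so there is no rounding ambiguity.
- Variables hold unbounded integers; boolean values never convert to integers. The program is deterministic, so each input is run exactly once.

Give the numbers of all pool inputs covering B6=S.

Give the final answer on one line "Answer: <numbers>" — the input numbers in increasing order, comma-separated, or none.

input #1 (a=4, p=9): covers B6=S
input #2 (a=2, p=10): covers B6=S
input #3 (a=2, p=3): misses B6=S
input #4 (a=-2, p=15): covers B6=S
input #5 (a=-1, p=4): misses B6=S
input #6 (a=3, p=10): covers B6=S
input #7 (a=-1, p=10): covers B6=S

Answer: 1, 2, 4, 6, 7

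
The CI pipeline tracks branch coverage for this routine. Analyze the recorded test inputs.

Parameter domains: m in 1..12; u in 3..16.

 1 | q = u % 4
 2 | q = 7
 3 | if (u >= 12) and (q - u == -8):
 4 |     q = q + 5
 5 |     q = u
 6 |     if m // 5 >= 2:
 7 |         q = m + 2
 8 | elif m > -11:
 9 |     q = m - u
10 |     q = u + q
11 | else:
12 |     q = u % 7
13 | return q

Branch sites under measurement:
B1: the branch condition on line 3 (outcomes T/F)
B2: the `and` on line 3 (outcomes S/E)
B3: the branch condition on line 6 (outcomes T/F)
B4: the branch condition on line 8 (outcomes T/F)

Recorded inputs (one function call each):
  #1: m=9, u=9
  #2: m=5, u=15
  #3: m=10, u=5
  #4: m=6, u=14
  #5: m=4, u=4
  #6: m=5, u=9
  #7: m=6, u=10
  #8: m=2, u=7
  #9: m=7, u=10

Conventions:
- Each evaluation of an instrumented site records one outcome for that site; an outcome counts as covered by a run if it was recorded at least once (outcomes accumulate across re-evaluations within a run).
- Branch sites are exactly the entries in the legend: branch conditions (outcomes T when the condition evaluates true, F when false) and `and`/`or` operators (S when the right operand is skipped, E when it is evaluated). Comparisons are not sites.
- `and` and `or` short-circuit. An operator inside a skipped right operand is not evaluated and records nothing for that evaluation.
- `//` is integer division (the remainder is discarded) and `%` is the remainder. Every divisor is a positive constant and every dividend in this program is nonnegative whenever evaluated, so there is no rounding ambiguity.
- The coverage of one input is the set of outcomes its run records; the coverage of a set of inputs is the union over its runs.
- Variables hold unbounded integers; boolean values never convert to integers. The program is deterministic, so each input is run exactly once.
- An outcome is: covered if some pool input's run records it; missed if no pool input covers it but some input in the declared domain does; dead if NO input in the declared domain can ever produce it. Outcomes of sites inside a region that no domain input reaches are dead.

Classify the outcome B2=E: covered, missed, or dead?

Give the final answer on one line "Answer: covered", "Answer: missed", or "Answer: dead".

B2=E is recorded by pool input(s) 2, 4 -> covered

Answer: covered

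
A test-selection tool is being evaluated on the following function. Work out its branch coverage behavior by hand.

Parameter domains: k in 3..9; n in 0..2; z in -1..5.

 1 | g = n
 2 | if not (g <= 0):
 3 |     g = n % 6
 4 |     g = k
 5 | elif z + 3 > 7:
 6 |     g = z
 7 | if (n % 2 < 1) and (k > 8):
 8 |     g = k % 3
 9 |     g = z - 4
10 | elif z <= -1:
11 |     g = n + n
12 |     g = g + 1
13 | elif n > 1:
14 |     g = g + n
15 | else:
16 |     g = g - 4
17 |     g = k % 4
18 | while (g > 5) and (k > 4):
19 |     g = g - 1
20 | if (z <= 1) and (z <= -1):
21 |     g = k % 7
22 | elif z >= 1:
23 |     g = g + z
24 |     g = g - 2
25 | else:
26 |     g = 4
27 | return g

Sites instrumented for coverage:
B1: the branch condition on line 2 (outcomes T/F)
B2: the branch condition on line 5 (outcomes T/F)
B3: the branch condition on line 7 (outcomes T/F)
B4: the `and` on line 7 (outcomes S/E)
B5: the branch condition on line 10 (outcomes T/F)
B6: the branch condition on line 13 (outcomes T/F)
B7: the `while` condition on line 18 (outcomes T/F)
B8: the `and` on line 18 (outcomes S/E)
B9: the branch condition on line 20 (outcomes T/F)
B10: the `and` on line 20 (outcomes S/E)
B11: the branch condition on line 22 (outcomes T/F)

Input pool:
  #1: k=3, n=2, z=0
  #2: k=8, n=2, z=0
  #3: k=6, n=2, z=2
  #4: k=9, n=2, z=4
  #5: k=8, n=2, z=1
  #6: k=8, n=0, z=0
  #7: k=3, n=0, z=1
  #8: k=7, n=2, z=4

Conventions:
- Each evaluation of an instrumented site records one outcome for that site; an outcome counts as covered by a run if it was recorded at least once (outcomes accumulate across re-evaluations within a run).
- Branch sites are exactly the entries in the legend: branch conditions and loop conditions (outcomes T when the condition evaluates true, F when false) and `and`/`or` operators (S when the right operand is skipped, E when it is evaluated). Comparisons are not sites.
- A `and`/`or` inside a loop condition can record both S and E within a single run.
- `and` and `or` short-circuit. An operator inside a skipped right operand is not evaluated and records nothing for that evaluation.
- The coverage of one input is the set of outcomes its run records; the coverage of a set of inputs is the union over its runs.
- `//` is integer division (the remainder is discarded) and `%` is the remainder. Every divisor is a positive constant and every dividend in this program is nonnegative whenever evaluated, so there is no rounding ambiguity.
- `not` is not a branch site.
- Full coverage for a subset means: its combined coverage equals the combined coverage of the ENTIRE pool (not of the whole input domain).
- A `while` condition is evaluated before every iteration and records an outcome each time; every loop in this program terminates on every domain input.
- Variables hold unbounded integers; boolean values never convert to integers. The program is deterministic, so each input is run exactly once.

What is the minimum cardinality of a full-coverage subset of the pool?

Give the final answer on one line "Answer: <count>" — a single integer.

run #1 (k=3, n=2, z=0) records B1=T, B3=F, B4=E, B5=F, B6=T, B7=F, B8=S, B9=F, B10=E, B11=F
run #2 (k=8, n=2, z=0) records B1=T, B3=F, B4=E, B5=F, B6=T, B7=T, B7=F, B8=S, B8=E, B9=F, B10=E, B11=F
run #3 (k=6, n=2, z=2) records B1=T, B3=F, B4=E, B5=F, B6=T, B7=T, B7=F, B8=S, B8=E, B9=F, B10=S, B11=T
run #4 (k=9, n=2, z=4) records B1=T, B3=T, B4=E, B7=F, B8=S, B9=F, B10=S, B11=T
run #5 (k=8, n=2, z=1) records B1=T, B3=F, B4=E, B5=F, B6=T, B7=T, B7=F, B8=S, B8=E, B9=F, B10=E, B11=T
run #6 (k=8, n=0, z=0) records B1=F, B2=F, B3=F, B4=E, B5=F, B6=F, B7=F, B8=S, B9=F, B10=E, B11=F
run #7 (k=3, n=0, z=1) records B1=F, B2=F, B3=F, B4=E, B5=F, B6=F, B7=F, B8=S, B9=F, B10=E, B11=T
run #8 (k=7, n=2, z=4) records B1=T, B3=F, B4=E, B5=F, B6=T, B7=T, B7=F, B8=S, B8=E, B9=F, B10=S, B11=T
together the pool reaches 18 outcomes: B1=T, B1=F, B2=F, B3=T, B3=F, B4=E, B5=F, B6=T, B6=F, B7=T, B7=F, B8=S, B8=E, B9=F, B10=S, B10=E, B11=T, B11=F
every size-1 subset falls short of the 18 outcomes (best: 12/18)
every size-2 subset falls short of the 18 outcomes (best: 17/18)
at size 3, {2, 4, 6} reaches all 18 outcomes; every lexicographically earlier size-3 subset fails

Answer: 3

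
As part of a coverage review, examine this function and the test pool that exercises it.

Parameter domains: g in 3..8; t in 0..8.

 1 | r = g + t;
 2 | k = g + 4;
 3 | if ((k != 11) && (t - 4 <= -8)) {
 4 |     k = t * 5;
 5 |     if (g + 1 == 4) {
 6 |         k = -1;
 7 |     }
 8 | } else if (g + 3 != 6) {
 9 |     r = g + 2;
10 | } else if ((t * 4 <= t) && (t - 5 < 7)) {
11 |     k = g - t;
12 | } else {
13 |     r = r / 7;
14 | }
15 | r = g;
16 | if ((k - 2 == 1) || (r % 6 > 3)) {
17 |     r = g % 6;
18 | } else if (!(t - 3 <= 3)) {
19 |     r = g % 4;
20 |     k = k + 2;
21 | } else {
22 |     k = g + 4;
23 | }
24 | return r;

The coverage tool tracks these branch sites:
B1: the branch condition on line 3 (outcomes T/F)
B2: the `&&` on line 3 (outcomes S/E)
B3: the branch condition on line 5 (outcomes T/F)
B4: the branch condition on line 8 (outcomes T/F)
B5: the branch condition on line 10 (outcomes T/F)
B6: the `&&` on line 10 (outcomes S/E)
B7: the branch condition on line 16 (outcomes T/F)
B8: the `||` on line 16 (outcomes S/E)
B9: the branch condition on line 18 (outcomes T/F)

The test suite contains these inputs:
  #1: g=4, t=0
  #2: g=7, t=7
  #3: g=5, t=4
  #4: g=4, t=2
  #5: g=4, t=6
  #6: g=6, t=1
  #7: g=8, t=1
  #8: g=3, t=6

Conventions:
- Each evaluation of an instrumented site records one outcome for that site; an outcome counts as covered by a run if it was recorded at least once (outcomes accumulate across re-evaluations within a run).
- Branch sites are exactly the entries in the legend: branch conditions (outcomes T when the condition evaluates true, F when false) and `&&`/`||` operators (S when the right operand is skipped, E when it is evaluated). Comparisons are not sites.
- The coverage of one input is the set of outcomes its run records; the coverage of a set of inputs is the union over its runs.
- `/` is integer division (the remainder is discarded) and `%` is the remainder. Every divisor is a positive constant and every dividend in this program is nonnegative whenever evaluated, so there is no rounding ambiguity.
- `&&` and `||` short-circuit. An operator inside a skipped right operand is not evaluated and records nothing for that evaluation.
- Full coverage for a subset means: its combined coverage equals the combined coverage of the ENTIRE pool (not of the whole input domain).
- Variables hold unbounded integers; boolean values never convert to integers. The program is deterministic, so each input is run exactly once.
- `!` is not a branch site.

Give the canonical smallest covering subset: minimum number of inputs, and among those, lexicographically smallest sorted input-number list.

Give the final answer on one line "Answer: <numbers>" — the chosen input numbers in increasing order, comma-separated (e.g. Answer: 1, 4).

input #1, g=4, t=0: events B2->E, B1->F, B4->T, B8->E, B7->T; outcomes B1=F, B2=E, B4=T, B7=T, B8=E
input #2, g=7, t=7: events B2->S, B1->F, B4->T, B8->E, B7->F, B9->T; outcomes B1=F, B2=S, B4=T, B7=F, B8=E, B9=T
input #3, g=5, t=4: events B2->E, B1->F, B4->T, B8->E, B7->T; outcomes B1=F, B2=E, B4=T, B7=T, B8=E
input #4, g=4, t=2: events B2->E, B1->F, B4->T, B8->E, B7->T; outcomes B1=F, B2=E, B4=T, B7=T, B8=E
input #5, g=4, t=6: events B2->E, B1->F, B4->T, B8->E, B7->T; outcomes B1=F, B2=E, B4=T, B7=T, B8=E
input #6, g=6, t=1: events B2->E, B1->F, B4->T, B8->E, B7->F, B9->F; outcomes B1=F, B2=E, B4=T, B7=F, B8=E, B9=F
input #7, g=8, t=1: events B2->E, B1->F, B4->T, B8->E, B7->F, B9->F; outcomes B1=F, B2=E, B4=T, B7=F, B8=E, B9=F
input #8, g=3, t=6: events B2->E, B1->F, B4->F, B6->S, B5->F, B8->E, B7->F, B9->F; outcomes B1=F, B2=E, B4=F, B5=F, B6=S, B7=F, B8=E, B9=F
pool-wide coverage (12 outcomes): B1=F, B2=S, B2=E, B4=T, B4=F, B5=F, B6=S, B7=T, B7=F, B8=E, B9=T, B9=F
no size-1 subset reaches all 12 outcomes (best union: 8/12)
no size-2 subset reaches all 12 outcomes (best union: 11/12)
at size 3, {1, 2, 8} reaches all 12 outcomes; every lexicographically earlier size-3 subset fails

Answer: 1, 2, 8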